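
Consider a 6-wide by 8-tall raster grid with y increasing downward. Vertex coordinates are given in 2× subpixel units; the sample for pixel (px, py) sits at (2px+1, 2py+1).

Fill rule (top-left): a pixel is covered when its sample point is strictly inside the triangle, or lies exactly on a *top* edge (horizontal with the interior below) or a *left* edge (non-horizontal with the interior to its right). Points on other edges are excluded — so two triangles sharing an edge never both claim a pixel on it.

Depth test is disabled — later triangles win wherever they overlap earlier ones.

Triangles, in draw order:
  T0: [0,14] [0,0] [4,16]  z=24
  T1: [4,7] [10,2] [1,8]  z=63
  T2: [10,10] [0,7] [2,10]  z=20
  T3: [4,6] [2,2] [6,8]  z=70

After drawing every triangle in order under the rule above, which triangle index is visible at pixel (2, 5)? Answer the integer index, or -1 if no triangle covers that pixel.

T0:
  2·area = 56
  edge (0, 14)→(0, 0): d=(0,-14) top-left  bias=+0
  edge (0, 0)→(4, 16): d=(4,16) right/bottom  bias=-1
  edge (4, 16)→(0, 14): d=(-4,-2) top-left  bias=+0
    (0,2)@(1, 5): e=[14,4,38] → █
    (1,2)@(3, 5): e=[42,-28,42] → ·
    (0,3)@(1, 7): e=[14,12,30] → █
    (1,3)@(3, 7): e=[42,-20,34] → ·
    (0,4)@(1, 9): e=[14,20,22] → █
    (1,4)@(3, 9): e=[42,-12,26] → ·
    (0,5)@(1, 11): e=[14,28,14] → █
    (1,5)@(3, 11): e=[42,-4,18] → ·
    (0,6)@(1, 13): e=[14,36,6] → █
    (1,6)@(3, 13): e=[42,4,10] → █
    (2,6)@(5, 13): e=[70,-28,14] → ·
    (0,7)@(1, 15): e=[14,44,-2] → ·
  covered (7 px):
    · · · · · ·
    · · · · · ·
    █ · · · · ·
    █ · · · · ·
    █ · · · · ·
    █ · · · · ·
    █ █ · · · ·
    · █ · · · ·
T1:
  2·area = 9  (B↔C swapped to make it positive)
  edge (4, 7)→(1, 8): d=(-3,1) right/bottom  bias=-1
  edge (1, 8)→(10, 2): d=(9,-6) top-left  bias=+0
  edge (10, 2)→(4, 7): d=(-6,5) right/bottom  bias=-1
    (1,3)@(3, 7): e=[1,3,5] → █
    (2,3)@(5, 7): e=[-1,15,-5] → ·
    (1,4)@(3, 9): e=[-5,21,-7] → ·
  covered (1 px):
    · · · · · ·
    · · · · · ·
    · · · · · ·
    · █ · · · ·
    · · · · · ·
    · · · · · ·
    · · · · · ·
    · · · · · ·
T2:
  2·area = 24  (B↔C swapped to make it positive)
  edge (10, 10)→(2, 10): d=(-8,0) right/bottom  bias=-1
  edge (2, 10)→(0, 7): d=(-2,-3) top-left  bias=+0
  edge (0, 7)→(10, 10): d=(10,3) right/bottom  bias=-1
    (1,4)@(3, 9): e=[8,5,11] → █
    (2,4)@(5, 9): e=[8,11,5] → █
    (3,4)@(7, 9): e=[8,17,-1] → ·
    (1,5)@(3, 11): e=[-8,1,31] → ·
    (2,5)@(5, 11): e=[-8,7,25] → ·
  covered (2 px):
    · · · · · ·
    · · · · · ·
    · · · · · ·
    · · · · · ·
    · █ █ · · ·
    · · · · · ·
    · · · · · ·
    · · · · · ·
T3:
  2·area = 4
  edge (4, 6)→(2, 2): d=(-2,-4) top-left  bias=+0
  edge (2, 2)→(6, 8): d=(4,6) right/bottom  bias=-1
  edge (6, 8)→(4, 6): d=(-2,-2) top-left  bias=+0
    (0,1)@(1, 3): e=[-6,10,0] → ·  [on edge]
    (1,2)@(3, 5): e=[-2,6,0] → ·  [on edge]
    (2,3)@(5, 7): e=[2,2,0] → █  [on edge]
    (3,3)@(7, 7): e=[10,-10,4] → ·
    (2,4)@(5, 9): e=[-2,10,-4] → ·
    (3,4)@(7, 9): e=[6,-2,0] → ·  [on edge]
    (4,5)@(9, 11): e=[10,-6,0] → ·  [on edge]
    (5,6)@(11, 13): e=[14,-10,0] → ·  [on edge]
  covered (1 px):
    · · · · · ·
    · · · · · ·
    · · · · · ·
    · · █ · · ·
    · · · · · ·
    · · · · · ·
    · · · · · ·
    · · · · · ·

Z-buffer (winner per pixel, '.' = empty):
  . . . . . .
  . . . . . .
  0 . . . . .
  0 1 3 . . .
  0 2 2 . . .
  0 . . . . .
  0 0 . . . .
  . 0 . . . .

Final: -1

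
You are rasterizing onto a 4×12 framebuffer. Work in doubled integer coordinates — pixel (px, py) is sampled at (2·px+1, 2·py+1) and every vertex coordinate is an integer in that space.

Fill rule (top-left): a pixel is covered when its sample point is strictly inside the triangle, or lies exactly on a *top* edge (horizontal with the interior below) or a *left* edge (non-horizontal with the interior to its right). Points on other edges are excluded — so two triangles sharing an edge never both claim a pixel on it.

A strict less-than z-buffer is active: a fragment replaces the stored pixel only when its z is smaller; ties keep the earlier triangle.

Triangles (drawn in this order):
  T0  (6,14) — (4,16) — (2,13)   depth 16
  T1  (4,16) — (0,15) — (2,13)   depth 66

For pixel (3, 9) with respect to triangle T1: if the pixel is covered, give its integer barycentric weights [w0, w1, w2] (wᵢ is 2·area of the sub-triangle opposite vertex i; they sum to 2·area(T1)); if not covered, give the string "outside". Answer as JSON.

T0:
  2·area = 10
  edge (6, 14)→(4, 16): d=(-2,2) right/bottom  bias=-1
  edge (4, 16)→(2, 13): d=(-2,-3) top-left  bias=+0
  edge (2, 13)→(6, 14): d=(4,1) right/bottom  bias=-1
    (3,6)@(7, 13): e=[0,15,-5] → ·  [on edge]
    (2,7)@(5, 15): e=[0,5,5] → ·  [on edge]
    (1,8)@(3, 17): e=[0,-5,15] → ·  [on edge]
    (0,9)@(1, 19): e=[0,-15,25] → ·  [on edge]
  covered (0 px):
    · · · ·
    · · · ·
    · · · ·
    · · · ·
    · · · ·
    · · · ·
    · · · ·
    · · · ·
    · · · ·
    · · · ·
    · · · ·
    · · · ·
T1:
  2·area = 10
  edge (4, 16)→(0, 15): d=(-4,-1) top-left  bias=+0
  edge (0, 15)→(2, 13): d=(2,-2) top-left  bias=+0
  edge (2, 13)→(4, 16): d=(2,3) right/bottom  bias=-1
    (0,7)@(1, 15): e=[1,2,7] → #
    (1,7)@(3, 15): e=[3,6,1] → #
    (2,7)@(5, 15): e=[5,10,-5] → ·
    (0,8)@(1, 17): e=[-7,6,11] → ·
    (1,8)@(3, 17): e=[-5,10,5] → ·
  covered (2 px):
    · · · ·
    · · · ·
    · · · ·
    · · · ·
    · · · ·
    · · · ·
    · · · ·
    # # · ·
    · · · ·
    · · · ·
    · · · ·
    · · · ·

Result: "outside"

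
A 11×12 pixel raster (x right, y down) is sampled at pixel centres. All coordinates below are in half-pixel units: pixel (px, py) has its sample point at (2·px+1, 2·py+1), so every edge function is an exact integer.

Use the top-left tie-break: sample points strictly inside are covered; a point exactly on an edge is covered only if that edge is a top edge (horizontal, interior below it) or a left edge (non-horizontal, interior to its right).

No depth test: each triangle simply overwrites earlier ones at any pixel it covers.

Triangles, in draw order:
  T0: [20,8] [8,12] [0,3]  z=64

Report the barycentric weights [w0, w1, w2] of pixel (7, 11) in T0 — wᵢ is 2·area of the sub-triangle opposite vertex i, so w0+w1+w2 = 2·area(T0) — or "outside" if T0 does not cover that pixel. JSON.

T0:
  2·area = 140
  edge (20, 8)→(8, 12): d=(-12,4) right/bottom  bias=-1
  edge (8, 12)→(0, 3): d=(-8,-9) top-left  bias=+0
  edge (0, 3)→(20, 8): d=(20,5) right/bottom  bias=-1
    (1,2)@(3, 5): e=[104,11,25] → #
    (2,2)@(5, 5): e=[96,29,15] → #
    (3,2)@(7, 5): e=[88,47,5] → #
    (4,2)@(9, 5): e=[80,65,-5] → ·
    (1,3)@(3, 7): e=[80,-5,65] → ·
    (2,3)@(5, 7): e=[72,13,55] → #
    (4,3)@(9, 7): e=[56,49,35] → #
    (5,3)@(11, 7): e=[48,67,25] → #
    (6,3)@(13, 7): e=[40,85,15] → #
    (7,3)@(15, 7): e=[32,103,5] → #
    (8,3)@(17, 7): e=[24,121,-5] → ·
    (2,4)@(5, 9): e=[48,-3,95] → ·
    (8,4)@(17, 9): e=[0,105,35] → ·  [on edge]
    (5,5)@(11, 11): e=[0,35,105] → ·  [on edge]
    (2,6)@(5, 13): e=[0,-35,175] → ·  [on edge]
  covered (15 px):
    · · · · · · · · · · ·
    · · · · · · · · · · ·
    · # # # · · · · · · ·
    · · # # # # # # · · ·
    · · · # # # # # · · ·
    · · · · # · · · · · ·
    · · · · · · · · · · ·
    · · · · · · · · · · ·
    · · · · · · · · · · ·
    · · · · · · · · · · ·
    · · · · · · · · · · ·
    · · · · · · · · · · ·

Answer: "outside"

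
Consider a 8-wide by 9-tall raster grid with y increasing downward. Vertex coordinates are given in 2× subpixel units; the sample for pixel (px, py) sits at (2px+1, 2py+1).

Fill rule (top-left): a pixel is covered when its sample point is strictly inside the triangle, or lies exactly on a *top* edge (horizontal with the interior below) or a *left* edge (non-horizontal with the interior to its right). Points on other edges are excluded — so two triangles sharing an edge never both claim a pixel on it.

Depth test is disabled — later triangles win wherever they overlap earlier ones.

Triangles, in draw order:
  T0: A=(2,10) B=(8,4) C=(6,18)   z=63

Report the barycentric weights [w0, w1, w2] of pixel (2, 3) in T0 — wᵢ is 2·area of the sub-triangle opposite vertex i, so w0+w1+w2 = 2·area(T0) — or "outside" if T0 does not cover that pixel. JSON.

T0:
  2·area = 72
  edge (2, 10)→(8, 4): d=(6,-6) top-left  bias=+0
  edge (8, 4)→(6, 18): d=(-2,14) right/bottom  bias=-1
  edge (6, 18)→(2, 10): d=(-4,-8) top-left  bias=+0
    (5,0)@(11, 1): e=[0,-36,108] → ·  [on edge]
    (4,1)@(9, 3): e=[0,-12,84] → ·  [on edge]
    (3,2)@(7, 5): e=[0,12,60] → █  [on edge]
    (4,2)@(9, 5): e=[12,-16,76] → ·
    (2,3)@(5, 7): e=[0,36,36] → █  [on edge]
    (4,3)@(9, 7): e=[24,-20,68] → ·
    (1,4)@(3, 9): e=[0,60,12] → █  [on edge]
    (4,4)@(9, 9): e=[36,-24,60] → ·
    (0,5)@(1, 11): e=[0,84,-12] → ·  [on edge]
    (1,5)@(3, 11): e=[12,56,4] → █
    (3,5)@(7, 11): e=[36,0,36] → ·  [on edge]
    (1,6)@(3, 13): e=[24,52,-4] → ·
  covered (10 px):
    · · · · · · · ·
    · · · · · · · ·
    · · · █ · · · ·
    · · █ █ · · · ·
    · █ █ █ · · · ·
    · █ █ · · · · ·
    · · █ · · · · ·
    · · █ · · · · ·
    · · · · · · · ·

Final: [36,36,0]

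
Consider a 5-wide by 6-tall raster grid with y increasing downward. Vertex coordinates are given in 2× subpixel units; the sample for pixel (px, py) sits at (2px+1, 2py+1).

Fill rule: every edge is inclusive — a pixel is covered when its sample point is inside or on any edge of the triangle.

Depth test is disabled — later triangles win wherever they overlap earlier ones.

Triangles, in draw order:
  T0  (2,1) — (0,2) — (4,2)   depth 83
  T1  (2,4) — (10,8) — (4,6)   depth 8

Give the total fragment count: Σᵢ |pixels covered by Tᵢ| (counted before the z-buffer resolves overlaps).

T0:
  2·area = 4  (B↔C swapped to make it positive)
  edge (2, 1)→(4, 2): d=(2,1) inclusive
  edge (4, 2)→(0, 2): d=(-4,0) inclusive
  edge (0, 2)→(2, 1): d=(2,-1) inclusive
  covered (0 px):
    · · · · ·
    · · · · ·
    · · · · ·
    · · · · ·
    · · · · ·
    · · · · ·
T1:
  2·area = 8
  edge (2, 4)→(10, 8): d=(8,4) inclusive
  edge (10, 8)→(4, 6): d=(-6,-2) inclusive
  edge (4, 6)→(2, 4): d=(-2,-2) inclusive
    (0,1)@(1, 3): e=[-4,12,0] → ·  [on edge]
    (0,2)@(1, 5): e=[12,0,-4] → ·  [on edge]
    (1,2)@(3, 5): e=[4,4,0] → #  [on edge]
    (2,2)@(5, 5): e=[-4,8,4] → ·
    (1,3)@(3, 7): e=[20,-8,-4] → ·
    (2,3)@(5, 7): e=[12,-4,0] → ·  [on edge]
    (3,3)@(7, 7): e=[4,0,4] → #  [on edge]
    (4,3)@(9, 7): e=[-4,4,8] → ·
    (3,4)@(7, 9): e=[20,-12,0] → ·  [on edge]
    (4,5)@(9, 11): e=[28,-20,0] → ·  [on edge]
  covered (2 px):
    · · · · ·
    · · · · ·
    · # · · ·
    · · · # ·
    · · · · ·
    · · · · ·

Answer: 2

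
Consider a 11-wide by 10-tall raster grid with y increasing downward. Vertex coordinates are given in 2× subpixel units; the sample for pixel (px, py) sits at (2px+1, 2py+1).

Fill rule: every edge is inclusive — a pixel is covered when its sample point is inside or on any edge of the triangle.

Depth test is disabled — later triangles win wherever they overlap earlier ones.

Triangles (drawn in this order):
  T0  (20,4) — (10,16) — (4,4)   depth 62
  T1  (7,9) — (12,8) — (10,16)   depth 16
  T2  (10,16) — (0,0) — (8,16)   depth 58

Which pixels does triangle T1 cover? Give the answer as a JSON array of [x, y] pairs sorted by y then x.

T0:
  2·area = 192
  edge (20, 4)→(10, 16): d=(-10,12) inclusive
  edge (10, 16)→(4, 4): d=(-6,-12) inclusive
  edge (4, 4)→(20, 4): d=(16,0) inclusive
    (2,2)@(5, 5): e=[170,6,16] → █
    (3,2)@(7, 5): e=[146,30,16] → █
    (4,2)@(9, 5): e=[122,54,16] → █
    (5,2)@(11, 5): e=[98,78,16] → █
    (6,2)@(13, 5): e=[74,102,16] → █
    (7,2)@(15, 5): e=[50,126,16] → █
    (8,2)@(17, 5): e=[26,150,16] → █
    (9,2)@(19, 5): e=[2,174,16] → █
    (10,2)@(21, 5): e=[-22,198,16] → ·
    (2,3)@(5, 7): e=[150,-6,48] → ·
    (3,3)@(7, 7): e=[126,18,48] → █
    (9,3)@(19, 7): e=[-18,162,48] → ·
  covered (24 px):
    · · · · · · · · · · ·
    · · · · · · · · · · ·
    · · █ █ █ █ █ █ █ █ ·
    · · · █ █ █ █ █ █ · ·
    · · · █ █ █ █ █ · · ·
    · · · · █ █ █ · · · ·
    · · · · █ █ · · · · ·
    · · · · · · · · · · ·
    · · · · · · · · · · ·
    · · · · · · · · · · ·
T1:
  2·area = 38
  edge (7, 9)→(12, 8): d=(5,-1) inclusive
  edge (12, 8)→(10, 16): d=(-2,8) inclusive
  edge (10, 16)→(7, 9): d=(-3,-7) inclusive
    (8,3)@(17, 7): e=[0,-38,76] → ·  [on edge]
    (3,4)@(7, 9): e=[0,38,0] → █  [on edge]
    (4,4)@(9, 9): e=[2,22,14] → █
    (5,4)@(11, 9): e=[4,6,28] → █
    (6,4)@(13, 9): e=[6,-10,42] → ·
    (3,5)@(7, 11): e=[10,34,-6] → ·
    (4,5)@(9, 11): e=[12,18,8] → █
    (6,5)@(13, 11): e=[16,-14,36] → ·
    (4,6)@(9, 13): e=[22,14,2] → █
    (5,6)@(11, 13): e=[24,-2,16] → ·
    (4,7)@(9, 15): e=[32,10,-4] → ·
  covered (6 px):
    · · · · · · · · · · ·
    · · · · · · · · · · ·
    · · · · · · · · · · ·
    · · · · · · · · · · ·
    · · · █ █ █ · · · · ·
    · · · · █ █ · · · · ·
    · · · · █ · · · · · ·
    · · · · · · · · · · ·
    · · · · · · · · · · ·
    · · · · · · · · · · ·
T2:
  2·area = 32  (B↔C swapped to make it positive)
  edge (10, 16)→(8, 16): d=(-2,0) inclusive
  edge (8, 16)→(0, 0): d=(-8,-16) inclusive
  edge (0, 0)→(10, 16): d=(10,16) inclusive
    (1,2)@(3, 5): e=[22,8,2] → █
    (2,2)@(5, 5): e=[22,40,-30] → ·
    (1,3)@(3, 7): e=[18,-8,22] → ·
    (2,4)@(5, 9): e=[14,8,10] → █
    (3,4)@(7, 9): e=[14,40,-22] → ·
    (2,5)@(5, 11): e=[10,-8,30] → ·
    (3,6)@(7, 13): e=[6,8,18] → █
    (4,6)@(9, 13): e=[6,40,-14] → ·
    (3,7)@(7, 15): e=[2,-8,38] → ·
    (4,7)@(9, 15): e=[2,24,6] → █
    (5,7)@(11, 15): e=[2,56,-26] → ·
    (4,8)@(9, 17): e=[-2,8,26] → ·
  covered (4 px):
    · · · · · · · · · · ·
    · · · · · · · · · · ·
    · █ · · · · · · · · ·
    · · · · · · · · · · ·
    · · █ · · · · · · · ·
    · · · · · · · · · · ·
    · · · █ · · · · · · ·
    · · · · █ · · · · · ·
    · · · · · · · · · · ·
    · · · · · · · · · · ·

Final: [[3,4],[4,4],[5,4],[4,5],[5,5],[4,6]]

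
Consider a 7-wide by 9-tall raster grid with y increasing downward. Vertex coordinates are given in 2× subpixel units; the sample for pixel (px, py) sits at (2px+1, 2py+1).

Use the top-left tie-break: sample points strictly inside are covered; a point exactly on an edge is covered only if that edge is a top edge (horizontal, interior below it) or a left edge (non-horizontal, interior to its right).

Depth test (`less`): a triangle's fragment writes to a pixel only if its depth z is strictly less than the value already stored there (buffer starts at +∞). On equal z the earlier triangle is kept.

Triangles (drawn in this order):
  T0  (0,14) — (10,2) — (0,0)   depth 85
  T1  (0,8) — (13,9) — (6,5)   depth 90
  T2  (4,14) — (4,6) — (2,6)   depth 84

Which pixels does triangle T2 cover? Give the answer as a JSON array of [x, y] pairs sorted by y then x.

T0:
  2·area = 140  (B↔C swapped to make it positive)
  edge (0, 14)→(0, 0): d=(0,-14) top-left  bias=+0
  edge (0, 0)→(10, 2): d=(10,2) right/bottom  bias=-1
  edge (10, 2)→(0, 14): d=(-10,12) right/bottom  bias=-1
    (0,0)@(1, 1): e=[14,8,118] → █
    (1,0)@(3, 1): e=[42,4,94] → █
    (2,0)@(5, 1): e=[70,0,70] → ·  [on edge]
    (0,1)@(1, 3): e=[14,28,98] → █
    (2,1)@(5, 3): e=[70,20,50] → █
    (3,1)@(7, 3): e=[98,16,26] → █
    (4,1)@(9, 3): e=[126,12,2] → █
    (5,1)@(11, 3): e=[154,8,-22] → ·
    (0,2)@(1, 5): e=[14,48,78] → █
    (4,2)@(9, 5): e=[126,32,-18] → ·
    (0,3)@(1, 7): e=[14,68,58] → █
    (3,3)@(7, 7): e=[98,56,-14] → ·
  covered (17 px):
    █ █ · · · · ·
    █ █ █ █ █ · ·
    █ █ █ █ · · ·
    █ █ █ · · · ·
    █ █ · · · · ·
    █ · · · · · ·
    · · · · · · ·
    · · · · · · ·
    · · · · · · ·
T1:
  2·area = 45  (B↔C swapped to make it positive)
  edge (0, 8)→(6, 5): d=(6,-3) top-left  bias=+0
  edge (6, 5)→(13, 9): d=(7,4) right/bottom  bias=-1
  edge (13, 9)→(0, 8): d=(-13,-1) top-left  bias=+0
    (1,3)@(3, 7): e=[3,26,16] → █
    (2,3)@(5, 7): e=[9,18,18] → █
    (3,3)@(7, 7): e=[15,10,20] → █
    (4,3)@(9, 7): e=[21,2,22] → █
    (5,3)@(11, 7): e=[27,-6,24] → ·
    (1,4)@(3, 9): e=[15,40,-10] → ·
    (2,4)@(5, 9): e=[21,32,-8] → ·
    (3,4)@(7, 9): e=[27,24,-6] → ·
    (4,4)@(9, 9): e=[33,16,-4] → ·
    (6,4)@(13, 9): e=[45,0,0] → ·  [on edge]
  covered (4 px):
    · · · · · · ·
    · · · · · · ·
    · · · · · · ·
    · █ █ █ █ · ·
    · · · · · · ·
    · · · · · · ·
    · · · · · · ·
    · · · · · · ·
    · · · · · · ·
T2:
  2·area = 16  (B↔C swapped to make it positive)
  edge (4, 14)→(2, 6): d=(-2,-8) top-left  bias=+0
  edge (2, 6)→(4, 6): d=(2,0) top-left  bias=+0
  edge (4, 6)→(4, 14): d=(0,8) right/bottom  bias=-1
    (1,3)@(3, 7): e=[6,2,8] → █
    (2,3)@(5, 7): e=[22,2,-8] → ·
    (1,4)@(3, 9): e=[2,6,8] → █
    (2,4)@(5, 9): e=[18,6,-8] → ·
    (1,5)@(3, 11): e=[-2,10,8] → ·
  covered (2 px):
    · · · · · · ·
    · · · · · · ·
    · · · · · · ·
    · █ · · · · ·
    · █ · · · · ·
    · · · · · · ·
    · · · · · · ·
    · · · · · · ·
    · · · · · · ·

Final: [[1,3],[1,4]]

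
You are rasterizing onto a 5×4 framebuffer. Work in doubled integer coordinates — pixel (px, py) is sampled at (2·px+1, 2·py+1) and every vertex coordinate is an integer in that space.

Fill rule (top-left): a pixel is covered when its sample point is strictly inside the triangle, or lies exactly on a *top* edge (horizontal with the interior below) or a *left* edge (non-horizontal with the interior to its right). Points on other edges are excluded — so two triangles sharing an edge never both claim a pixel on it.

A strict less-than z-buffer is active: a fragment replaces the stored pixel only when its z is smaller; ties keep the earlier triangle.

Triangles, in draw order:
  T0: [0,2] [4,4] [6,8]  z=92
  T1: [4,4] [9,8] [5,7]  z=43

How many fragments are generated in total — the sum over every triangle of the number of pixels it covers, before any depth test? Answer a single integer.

T0:
  2·area = 12
  edge (0, 2)→(4, 4): d=(4,2) right/bottom  bias=-1
  edge (4, 4)→(6, 8): d=(2,4) right/bottom  bias=-1
  edge (6, 8)→(0, 2): d=(-6,-6) top-left  bias=+0
    (0,1)@(1, 3): e=[2,10,0] → #  [on edge]
    (1,1)@(3, 3): e=[-2,2,12] → ·
    (0,2)@(1, 5): e=[10,14,-12] → ·
    (1,2)@(3, 5): e=[6,6,0] → #  [on edge]
    (2,2)@(5, 5): e=[2,-2,12] → ·
    (1,3)@(3, 7): e=[14,10,-12] → ·
    (2,3)@(5, 7): e=[10,2,0] → #  [on edge]
    (3,3)@(7, 7): e=[6,-6,12] → ·
  covered (3 px):
    · · · · ·
    # · · · ·
    · # · · ·
    · · # · ·
T1:
  2·area = 11
  edge (4, 4)→(9, 8): d=(5,4) right/bottom  bias=-1
  edge (9, 8)→(5, 7): d=(-4,-1) top-left  bias=+0
  edge (5, 7)→(4, 4): d=(-1,-3) top-left  bias=+0
    (1,0)@(3, 1): e=[-11,22,0] → ·  [on edge]
    (2,2)@(5, 5): e=[1,8,2] → #
    (3,2)@(7, 5): e=[-7,10,8] → ·
    (2,3)@(5, 7): e=[11,0,0] → #  [on edge]
    (3,3)@(7, 7): e=[3,2,6] → #
    (4,3)@(9, 7): e=[-5,4,12] → ·
  covered (3 px):
    · · · · ·
    · · · · ·
    · · # · ·
    · · # # ·

Result: 6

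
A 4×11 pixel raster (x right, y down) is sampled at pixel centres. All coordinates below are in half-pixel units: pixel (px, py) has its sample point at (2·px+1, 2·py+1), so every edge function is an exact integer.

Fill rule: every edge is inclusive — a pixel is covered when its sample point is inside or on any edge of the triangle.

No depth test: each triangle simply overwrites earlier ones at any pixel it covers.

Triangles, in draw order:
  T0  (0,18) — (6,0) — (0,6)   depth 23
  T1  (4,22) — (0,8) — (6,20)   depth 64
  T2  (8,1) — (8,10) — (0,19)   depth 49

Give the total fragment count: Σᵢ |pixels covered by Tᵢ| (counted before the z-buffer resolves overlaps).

T0:
  2·area = 72  (B↔C swapped to make it positive)
  edge (0, 18)→(0, 6): d=(0,-12) inclusive
  edge (0, 6)→(6, 0): d=(6,-6) inclusive
  edge (6, 0)→(0, 18): d=(-6,18) inclusive
    (2,0)@(5, 1): e=[60,0,12] → X  [on edge]
    (3,0)@(7, 1): e=[84,12,-24] → .
    (1,1)@(3, 3): e=[36,0,36] → X  [on edge]
    (2,1)@(5, 3): e=[60,12,0] → X  [on edge]
    (3,1)@(7, 3): e=[84,24,-36] → .
    (0,2)@(1, 5): e=[12,0,60] → X  [on edge]
    (2,2)@(5, 5): e=[60,24,-12] → .
    (0,3)@(1, 7): e=[12,12,48] → X
    (2,3)@(5, 7): e=[60,36,-24] → .
    (0,4)@(1, 9): e=[12,24,36] → X
    (1,4)@(3, 9): e=[36,36,0] → X  [on edge]
    (2,4)@(5, 9): e=[60,48,-36] → .
    (0,7)@(1, 15): e=[12,60,0] → X  [on edge]
  covered (12 px):
    . . X .
    . X X .
    X X . .
    X X . .
    X X . .
    X . . .
    X . . .
    X . . .
    . . . .
    . . . .
    . . . .
T1:
  2·area = 36
  edge (4, 22)→(0, 8): d=(-4,-14) inclusive
  edge (0, 8)→(6, 20): d=(6,12) inclusive
  edge (6, 20)→(4, 22): d=(-2,2) inclusive
    (0,5)@(1, 11): e=[2,6,28] → X
    (1,5)@(3, 11): e=[30,-18,24] → .
    (0,6)@(1, 13): e=[-6,18,24] → .
    (1,7)@(3, 15): e=[14,6,16] → X
    (2,7)@(5, 15): e=[42,-18,12] → .
    (1,8)@(3, 17): e=[6,18,12] → X
    (2,8)@(5, 17): e=[34,-6,8] → .
    (1,9)@(3, 19): e=[-2,30,8] → .
    (2,9)@(5, 19): e=[26,6,4] → X
    (3,9)@(7, 19): e=[54,-18,0] → .  [on edge]
    (2,10)@(5, 21): e=[18,18,0] → X  [on edge]
    (3,10)@(7, 21): e=[46,-6,-4] → .
  covered (5 px):
    . . . .
    . . . .
    . . . .
    . . . .
    . . . .
    X . . .
    . . . .
    . X . .
    . X . .
    . . X .
    . . X .
T2:
  2·area = 72
  edge (8, 1)→(8, 10): d=(0,9) inclusive
  edge (8, 10)→(0, 19): d=(-8,9) inclusive
  edge (0, 19)→(8, 1): d=(8,-18) inclusive
    (3,2)@(7, 5): e=[9,49,14] → X
    (3,3)@(7, 7): e=[9,33,30] → X
    (2,4)@(5, 9): e=[27,35,10] → X
    (2,5)@(5, 11): e=[27,19,26] → X
    (1,6)@(3, 13): e=[45,21,6] → X
    (3,6)@(7, 13): e=[9,-15,78] → .
    (1,7)@(3, 15): e=[45,5,22] → X
    (2,7)@(5, 15): e=[27,-13,58] → .
    (0,8)@(1, 17): e=[63,7,2] → X
    (1,8)@(3, 17): e=[45,-11,38] → .
    (0,9)@(1, 19): e=[63,-9,18] → .
  covered (10 px):
    . . . .
    . . . .
    . . . X
    . . . X
    . . X X
    . . X X
    . X X .
    . X . .
    X . . .
    . . . .
    . . . .

Final: 27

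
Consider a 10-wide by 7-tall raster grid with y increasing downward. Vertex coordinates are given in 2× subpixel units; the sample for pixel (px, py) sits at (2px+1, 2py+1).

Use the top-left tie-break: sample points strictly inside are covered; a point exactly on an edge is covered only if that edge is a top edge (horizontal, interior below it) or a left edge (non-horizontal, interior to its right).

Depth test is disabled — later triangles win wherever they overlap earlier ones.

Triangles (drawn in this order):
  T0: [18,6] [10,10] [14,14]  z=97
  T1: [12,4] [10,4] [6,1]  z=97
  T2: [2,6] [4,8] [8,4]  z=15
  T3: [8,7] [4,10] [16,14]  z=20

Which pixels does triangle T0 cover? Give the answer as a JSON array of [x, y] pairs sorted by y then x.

T0:
  2·area = 48  (B↔C swapped to make it positive)
  edge (18, 6)→(14, 14): d=(-4,8) right/bottom  bias=-1
  edge (14, 14)→(10, 10): d=(-4,-4) top-left  bias=+0
  edge (10, 10)→(18, 6): d=(8,-4) top-left  bias=+0
    (0,0)@(1, 1): e=[156,0,-108] → ·  [on edge]
    (1,1)@(3, 3): e=[132,0,-84] → ·  [on edge]
    (2,2)@(5, 5): e=[108,0,-60] → ·  [on edge]
    (3,3)@(7, 7): e=[84,0,-36] → ·  [on edge]
    (8,3)@(17, 7): e=[4,40,4] → █
    (9,3)@(19, 7): e=[-12,48,12] → ·
    (4,4)@(9, 9): e=[60,0,-12] → ·  [on edge]
    (6,4)@(13, 9): e=[28,16,4] → █
    (7,4)@(15, 9): e=[12,24,12] → █
    (8,4)@(17, 9): e=[-4,32,20] → ·
    (5,5)@(11, 11): e=[36,0,12] → █  [on edge]
    (8,5)@(17, 11): e=[-12,24,36] → ·
    (6,6)@(13, 13): e=[12,0,36] → █  [on edge]
  covered (7 px):
    · · · · · · · · · ·
    · · · · · · · · · ·
    · · · · · · · · · ·
    · · · · · · · · █ ·
    · · · · · · █ █ · ·
    · · · · · █ █ █ · ·
    · · · · · · █ · · ·
T1:
  2·area = 6
  edge (12, 4)→(10, 4): d=(-2,0) right/bottom  bias=-1
  edge (10, 4)→(6, 1): d=(-4,-3) top-left  bias=+0
  edge (6, 1)→(12, 4): d=(6,3) right/bottom  bias=-1
    (4,1)@(9, 3): e=[2,1,3] → █
    (5,1)@(11, 3): e=[2,7,-3] → ·
    (4,2)@(9, 5): e=[-2,-7,15] → ·
  covered (1 px):
    · · · · · · · · · ·
    · · · · █ · · · · ·
    · · · · · · · · · ·
    · · · · · · · · · ·
    · · · · · · · · · ·
    · · · · · · · · · ·
    · · · · · · · · · ·
T2:
  2·area = 16  (B↔C swapped to make it positive)
  edge (2, 6)→(8, 4): d=(6,-2) top-left  bias=+0
  edge (8, 4)→(4, 8): d=(-4,4) right/bottom  bias=-1
  edge (4, 8)→(2, 6): d=(-2,-2) top-left  bias=+0
    (5,0)@(11, 1): e=[-12,0,28] → ·  [on edge]
    (8,0)@(17, 1): e=[0,-24,40] → ·  [on edge]
    (4,1)@(9, 3): e=[-4,0,20] → ·  [on edge]
    (5,1)@(11, 3): e=[0,-8,24] → ·  [on edge]
    (0,2)@(1, 5): e=[-8,24,0] → ·  [on edge]
    (2,2)@(5, 5): e=[0,8,8] → █  [on edge]
    (3,2)@(7, 5): e=[4,0,12] → ·  [on edge]
    (1,3)@(3, 7): e=[8,8,0] → █  [on edge]
    (2,3)@(5, 7): e=[12,0,4] → ·  [on edge]
    (1,4)@(3, 9): e=[20,0,-4] → ·  [on edge]
    (2,4)@(5, 9): e=[24,-8,0] → ·  [on edge]
    (0,5)@(1, 11): e=[28,0,-12] → ·  [on edge]
    (3,5)@(7, 11): e=[40,-24,0] → ·  [on edge]
    (4,6)@(9, 13): e=[56,-40,0] → ·  [on edge]
  covered (2 px):
    · · · · · · · · · ·
    · · · · · · · · · ·
    · · █ · · · · · · ·
    · █ · · · · · · · ·
    · · · · · · · · · ·
    · · · · · · · · · ·
    · · · · · · · · · ·
T3:
  2·area = 52  (B↔C swapped to make it positive)
  edge (8, 7)→(16, 14): d=(8,7) right/bottom  bias=-1
  edge (16, 14)→(4, 10): d=(-12,-4) top-left  bias=+0
  edge (4, 10)→(8, 7): d=(4,-3) top-left  bias=+0
    (0,4)@(1, 9): e=[65,0,-13] → ·  [on edge]
    (3,4)@(7, 9): e=[23,24,5] → █
    (4,4)@(9, 9): e=[9,32,11] → █
    (5,4)@(11, 9): e=[-5,40,17] → ·
    (3,5)@(7, 11): e=[39,0,13] → █  [on edge]
    (5,5)@(11, 11): e=[11,16,25] → █
    (6,5)@(13, 11): e=[-3,24,31] → ·
    (3,6)@(7, 13): e=[55,-24,21] → ·
    (4,6)@(9, 13): e=[41,-16,27] → ·
    (5,6)@(11, 13): e=[27,-8,33] → ·
    (6,6)@(13, 13): e=[13,0,39] → █  [on edge]
    (7,6)@(15, 13): e=[-1,8,45] → ·
  covered (6 px):
    · · · · · · · · · ·
    · · · · · · · · · ·
    · · · · · · · · · ·
    · · · · · · · · · ·
    · · · █ █ · · · · ·
    · · · █ █ █ · · · ·
    · · · · · · █ · · ·

Final: [[8,3],[6,4],[7,4],[5,5],[6,5],[7,5],[6,6]]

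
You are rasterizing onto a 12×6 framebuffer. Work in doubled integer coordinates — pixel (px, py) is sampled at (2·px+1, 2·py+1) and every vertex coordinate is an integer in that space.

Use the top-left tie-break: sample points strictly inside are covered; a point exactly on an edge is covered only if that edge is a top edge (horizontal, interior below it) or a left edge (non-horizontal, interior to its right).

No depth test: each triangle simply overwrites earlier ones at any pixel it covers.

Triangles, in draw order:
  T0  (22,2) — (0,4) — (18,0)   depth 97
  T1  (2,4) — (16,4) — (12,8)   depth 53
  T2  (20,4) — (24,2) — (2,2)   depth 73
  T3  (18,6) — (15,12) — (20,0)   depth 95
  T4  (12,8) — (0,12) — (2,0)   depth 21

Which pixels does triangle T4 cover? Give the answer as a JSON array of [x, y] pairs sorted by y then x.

T0:
  2·area = 52
  edge (22, 2)→(0, 4): d=(-22,2) right/bottom  bias=-1
  edge (0, 4)→(18, 0): d=(18,-4) top-left  bias=+0
  edge (18, 0)→(22, 2): d=(4,2) right/bottom  bias=-1
    (7,0)@(15, 1): e=[36,6,10] → X
    (8,0)@(17, 1): e=[32,14,6] → X
    (9,0)@(19, 1): e=[28,22,2] → X
    (10,0)@(21, 1): e=[24,30,-2] → .
    (2,1)@(5, 3): e=[12,2,38] → X
    (3,1)@(7, 3): e=[8,10,34] → X
    (4,1)@(9, 3): e=[4,18,30] → X
    (5,1)@(11, 3): e=[0,26,26] → .  [on edge]
    (7,1)@(15, 3): e=[-8,42,18] → .
    (8,1)@(17, 3): e=[-12,50,14] → .
    (9,1)@(19, 3): e=[-16,58,10] → .
    (2,2)@(5, 5): e=[-32,38,46] → .
  covered (6 px):
    . . . . . . . X X X . .
    . . X X X . . . . . . .
    . . . . . . . . . . . .
    . . . . . . . . . . . .
    . . . . . . . . . . . .
    . . . . . . . . . . . .
T1:
  2·area = 56
  edge (2, 4)→(16, 4): d=(14,0) top-left  bias=+0
  edge (16, 4)→(12, 8): d=(-4,4) right/bottom  bias=-1
  edge (12, 8)→(2, 4): d=(-10,-4) top-left  bias=+0
    (9,0)@(19, 1): e=[-42,0,98] → .  [on edge]
    (8,1)@(17, 3): e=[-14,0,70] → .  [on edge]
    (2,2)@(5, 5): e=[14,40,2] → X
    (3,2)@(7, 5): e=[14,32,10] → X
    (4,2)@(9, 5): e=[14,24,18] → X
    (5,2)@(11, 5): e=[14,16,26] → X
    (6,2)@(13, 5): e=[14,8,34] → X
    (7,2)@(15, 5): e=[14,0,42] → .  [on edge]
    (2,3)@(5, 7): e=[42,32,-18] → .
    (3,3)@(7, 7): e=[42,24,-10] → .
    (4,3)@(9, 7): e=[42,16,-2] → .
    (5,3)@(11, 7): e=[42,8,6] → X
    (6,3)@(13, 7): e=[42,0,14] → .  [on edge]
    (5,4)@(11, 9): e=[70,0,-14] → .  [on edge]
    (4,5)@(9, 11): e=[98,0,-42] → .  [on edge]
  covered (6 px):
    . . . . . . . . . . . .
    . . . . . . . . . . . .
    . . X X X X X . . . . .
    . . . . . X . . . . . .
    . . . . . . . . . . . .
    . . . . . . . . . . . .
T2:
  2·area = 44  (B↔C swapped to make it positive)
  edge (20, 4)→(2, 2): d=(-18,-2) top-left  bias=+0
  edge (2, 2)→(24, 2): d=(22,0) top-left  bias=+0
  edge (24, 2)→(20, 4): d=(-4,2) right/bottom  bias=-1
    (5,1)@(11, 3): e=[0,22,22] → X  [on edge]
    (6,1)@(13, 3): e=[4,22,18] → X
    (7,1)@(15, 3): e=[8,22,14] → X
    (8,1)@(17, 3): e=[12,22,10] → X
    (9,1)@(19, 3): e=[16,22,6] → X
    (10,1)@(21, 3): e=[20,22,2] → X
    (11,1)@(23, 3): e=[24,22,-2] → .
    (5,2)@(11, 5): e=[-36,66,14] → .
    (6,2)@(13, 5): e=[-32,66,10] → .
    (7,2)@(15, 5): e=[-28,66,6] → .
    (8,2)@(17, 5): e=[-24,66,2] → .
    (9,2)@(19, 5): e=[-20,66,-2] → .
  covered (6 px):
    . . . . . . . . . . . .
    . . . . . X X X X X X .
    . . . . . . . . . . . .
    . . . . . . . . . . . .
    . . . . . . . . . . . .
    . . . . . . . . . . . .
T3:
  2·area = 6
  edge (18, 6)→(15, 12): d=(-3,6) right/bottom  bias=-1
  edge (15, 12)→(20, 0): d=(5,-12) top-left  bias=+0
  edge (20, 0)→(18, 6): d=(-2,6) right/bottom  bias=-1
    (9,1)@(19, 3): e=[3,3,0] → .  [on edge]
    (8,4)@(17, 9): e=[-3,9,0] → .  [on edge]
  covered (0 px):
    . . . . . . . . . . . .
    . . . . . . . . . . . .
    . . . . . . . . . . . .
    . . . . . . . . . . . .
    . . . . . . . . . . . .
    . . . . . . . . . . . .
T4:
  2·area = 136
  edge (12, 8)→(0, 12): d=(-12,4) right/bottom  bias=-1
  edge (0, 12)→(2, 0): d=(2,-12) top-left  bias=+0
  edge (2, 0)→(12, 8): d=(10,8) right/bottom  bias=-1
    (1,0)@(3, 1): e=[120,14,2] → X
    (2,0)@(5, 1): e=[112,38,-14] → .
    (1,1)@(3, 3): e=[96,18,22] → X
    (2,1)@(5, 3): e=[88,42,6] → X
    (3,1)@(7, 3): e=[80,66,-10] → .
    (1,2)@(3, 5): e=[72,22,42] → X
    (3,2)@(7, 5): e=[56,70,10] → X
    (4,2)@(9, 5): e=[48,94,-6] → .
    (10,2)@(21, 5): e=[0,238,-102] → .  [on edge]
    (0,3)@(1, 7): e=[56,2,78] → X
    (4,3)@(9, 7): e=[24,98,14] → X
    (5,3)@(11, 7): e=[16,122,-2] → .
    (7,3)@(15, 7): e=[0,170,-34] → .  [on edge]
    (4,4)@(9, 9): e=[0,102,34] → .  [on edge]
    (1,5)@(3, 11): e=[0,34,102] → .  [on edge]
  covered (16 px):
    . X . . . . . . . . . .
    . X X . . . . . . . . .
    . X X X . . . . . . . .
    X X X X X . . . . . . .
    X X X X . . . . . . . .
    X . . . . . . . . . . .

Answer: [[1,0],[1,1],[2,1],[1,2],[2,2],[3,2],[0,3],[1,3],[2,3],[3,3],[4,3],[0,4],[1,4],[2,4],[3,4],[0,5]]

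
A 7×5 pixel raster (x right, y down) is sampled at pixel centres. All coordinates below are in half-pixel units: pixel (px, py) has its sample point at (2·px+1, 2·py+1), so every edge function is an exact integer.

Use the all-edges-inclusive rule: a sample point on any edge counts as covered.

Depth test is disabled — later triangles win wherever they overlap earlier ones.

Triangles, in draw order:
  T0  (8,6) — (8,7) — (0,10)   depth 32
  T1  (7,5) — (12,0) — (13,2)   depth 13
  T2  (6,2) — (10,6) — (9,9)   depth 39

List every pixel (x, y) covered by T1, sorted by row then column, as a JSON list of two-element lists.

T0:
  2·area = 8
  edge (8, 6)→(8, 7): d=(0,1) inclusive
  edge (8, 7)→(0, 10): d=(-8,3) inclusive
  edge (0, 10)→(8, 6): d=(8,-4) inclusive
    (3,3)@(7, 7): e=[1,3,4] → #
    (4,3)@(9, 7): e=[-1,-3,12] → ·
    (3,4)@(7, 9): e=[1,-13,20] → ·
  covered (1 px):
    · · · · · · ·
    · · · · · · ·
    · · · · · · ·
    · · · # · · ·
    · · · · · · ·
T1:
  2·area = 15
  edge (7, 5)→(12, 0): d=(5,-5) inclusive
  edge (12, 0)→(13, 2): d=(1,2) inclusive
  edge (13, 2)→(7, 5): d=(-6,3) inclusive
    (5,0)@(11, 1): e=[0,3,12] → #  [on edge]
    (6,0)@(13, 1): e=[10,-1,6] → ·
    (4,1)@(9, 3): e=[0,9,6] → #  [on edge]
    (5,1)@(11, 3): e=[10,5,0] → #  [on edge]
    (6,1)@(13, 3): e=[20,1,-6] → ·
    (3,2)@(7, 5): e=[0,15,0] → #  [on edge]
    (4,2)@(9, 5): e=[10,11,-6] → ·
    (5,2)@(11, 5): e=[20,7,-12] → ·
    (1,3)@(3, 7): e=[-10,25,0] → ·  [on edge]
    (2,3)@(5, 7): e=[0,21,-6] → ·  [on edge]
    (3,3)@(7, 7): e=[10,17,-12] → ·
    (1,4)@(3, 9): e=[0,27,-12] → ·  [on edge]
  covered (4 px):
    · · · · · # ·
    · · · · # # ·
    · · · # · · ·
    · · · · · · ·
    · · · · · · ·
T2:
  2·area = 16
  edge (6, 2)→(10, 6): d=(4,4) inclusive
  edge (10, 6)→(9, 9): d=(-1,3) inclusive
  edge (9, 9)→(6, 2): d=(-3,-7) inclusive
    (2,0)@(5, 1): e=[0,20,-4] → ·  [on edge]
    (3,1)@(7, 3): e=[0,12,4] → #  [on edge]
    (4,1)@(9, 3): e=[-8,6,18] → ·
    (5,1)@(11, 3): e=[-16,0,32] → ·  [on edge]
    (3,2)@(7, 5): e=[8,10,-2] → ·
    (4,2)@(9, 5): e=[0,4,12] → #  [on edge]
    (5,2)@(11, 5): e=[-8,-2,26] → ·
    (4,3)@(9, 7): e=[8,2,6] → #
    (5,3)@(11, 7): e=[0,-4,20] → ·  [on edge]
    (4,4)@(9, 9): e=[16,0,0] → #  [on edge]
    (5,4)@(11, 9): e=[8,-6,14] → ·
    (6,4)@(13, 9): e=[0,-12,28] → ·  [on edge]
  covered (4 px):
    · · · · · · ·
    · · · # · · ·
    · · · · # · ·
    · · · · # · ·
    · · · · # · ·

Result: [[5,0],[4,1],[5,1],[3,2]]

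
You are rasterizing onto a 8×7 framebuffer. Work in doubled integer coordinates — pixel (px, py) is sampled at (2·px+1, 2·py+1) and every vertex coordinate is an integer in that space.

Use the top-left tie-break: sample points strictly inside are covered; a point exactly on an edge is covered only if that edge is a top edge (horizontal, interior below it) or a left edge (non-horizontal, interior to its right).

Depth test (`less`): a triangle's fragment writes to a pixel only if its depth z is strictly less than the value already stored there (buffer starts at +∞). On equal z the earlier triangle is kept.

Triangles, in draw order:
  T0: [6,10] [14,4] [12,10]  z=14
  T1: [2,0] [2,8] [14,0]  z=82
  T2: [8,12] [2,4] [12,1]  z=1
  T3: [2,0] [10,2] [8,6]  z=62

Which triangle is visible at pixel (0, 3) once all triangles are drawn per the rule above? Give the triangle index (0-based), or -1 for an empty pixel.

T0:
  2·area = 36
  edge (6, 10)→(14, 4): d=(8,-6) top-left  bias=+0
  edge (14, 4)→(12, 10): d=(-2,6) right/bottom  bias=-1
  edge (12, 10)→(6, 10): d=(-6,0) right/bottom  bias=-1
    (7,0)@(15, 1): e=[-18,0,54] → ·  [on edge]
    (6,2)@(13, 5): e=[2,4,30] → █
    (7,2)@(15, 5): e=[14,-8,30] → ·
    (5,3)@(11, 7): e=[6,12,18] → █
    (6,3)@(13, 7): e=[18,0,18] → ·  [on edge]
    (4,4)@(9, 9): e=[10,20,6] → █
    (6,4)@(13, 9): e=[34,-4,6] → ·
    (4,5)@(9, 11): e=[26,16,-6] → ·
    (5,5)@(11, 11): e=[38,4,-6] → ·
    (5,6)@(11, 13): e=[54,0,-18] → ·  [on edge]
  covered (4 px):
    · · · · · · · ·
    · · · · · · · ·
    · · · · · · █ ·
    · · · · · █ · ·
    · · · · █ █ · ·
    · · · · · · · ·
    · · · · · · · ·
T1:
  2·area = 96  (B↔C swapped to make it positive)
  edge (2, 0)→(14, 0): d=(12,0) top-left  bias=+0
  edge (14, 0)→(2, 8): d=(-12,8) right/bottom  bias=-1
  edge (2, 8)→(2, 0): d=(0,-8) top-left  bias=+0
    (1,0)@(3, 1): e=[12,76,8] → █
    (2,0)@(5, 1): e=[12,60,24] → █
    (3,0)@(7, 1): e=[12,44,40] → █
    (4,0)@(9, 1): e=[12,28,56] → █
    (5,0)@(11, 1): e=[12,12,72] → █
    (6,0)@(13, 1): e=[12,-4,88] → ·
    (1,1)@(3, 3): e=[36,52,8] → █
    (5,1)@(11, 3): e=[36,-12,72] → ·
    (1,2)@(3, 5): e=[60,28,8] → █
    (3,2)@(7, 5): e=[60,-4,40] → ·
    (4,2)@(9, 5): e=[60,-20,56] → ·
    (1,3)@(3, 7): e=[84,4,8] → █
  covered (12 px):
    · █ █ █ █ █ · ·
    · █ █ █ █ · · ·
    · █ █ · · · · ·
    · █ · · · · · ·
    · · · · · · · ·
    · · · · · · · ·
    · · · · · · · ·
T2:
  2·area = 98
  edge (8, 12)→(2, 4): d=(-6,-8) top-left  bias=+0
  edge (2, 4)→(12, 1): d=(10,-3) top-left  bias=+0
  edge (12, 1)→(8, 12): d=(-4,11) right/bottom  bias=-1
    (3,1)@(7, 3): e=[46,5,47] → █
    (4,1)@(9, 3): e=[62,11,25] → █
    (5,1)@(11, 3): e=[78,17,3] → █
    (6,1)@(13, 3): e=[94,23,-19] → ·
    (1,2)@(3, 5): e=[2,13,83] → █
    (2,2)@(5, 5): e=[18,19,61] → █
    (5,2)@(11, 5): e=[66,37,-5] → ·
    (1,3)@(3, 7): e=[-10,33,75] → ·
    (2,3)@(5, 7): e=[6,39,53] → █
    (5,3)@(11, 7): e=[54,57,-13] → ·
    (2,4)@(5, 9): e=[-6,59,45] → ·
    (3,4)@(7, 9): e=[10,65,23] → █
  covered (12 px):
    · · · · · · · ·
    · · · █ █ █ · ·
    · █ █ █ █ · · ·
    · · █ █ █ · · ·
    · · · █ █ · · ·
    · · · · · · · ·
    · · · · · · · ·
T3:
  2·area = 36
  edge (2, 0)→(10, 2): d=(8,2) right/bottom  bias=-1
  edge (10, 2)→(8, 6): d=(-2,4) right/bottom  bias=-1
  edge (8, 6)→(2, 0): d=(-6,-6) top-left  bias=+0
    (1,0)@(3, 1): e=[6,30,0] → █  [on edge]
    (2,0)@(5, 1): e=[2,22,12] → █
    (3,0)@(7, 1): e=[-2,14,24] → ·
    (1,1)@(3, 3): e=[22,26,-12] → ·
    (2,1)@(5, 3): e=[18,18,0] → █  [on edge]
    (3,1)@(7, 3): e=[14,10,12] → █
    (4,1)@(9, 3): e=[10,2,24] → █
    (5,1)@(11, 3): e=[6,-6,36] → ·
    (2,2)@(5, 5): e=[34,14,-12] → ·
    (3,2)@(7, 5): e=[30,6,0] → █  [on edge]
    (4,2)@(9, 5): e=[26,-2,12] → ·
    (3,3)@(7, 7): e=[46,2,-12] → ·
    (4,3)@(9, 7): e=[42,-6,0] → ·  [on edge]
    (5,4)@(11, 9): e=[54,-18,0] → ·  [on edge]
    (6,5)@(13, 11): e=[66,-30,0] → ·  [on edge]
    (7,6)@(15, 13): e=[78,-42,0] → ·  [on edge]
  covered (6 px):
    · █ █ · · · · ·
    · · █ █ █ · · ·
    · · · █ · · · ·
    · · · · · · · ·
    · · · · · · · ·
    · · · · · · · ·
    · · · · · · · ·

Z-buffer (winner per pixel, '.' = empty):
  . 3 3 1 1 1 . .
  . 1 3 2 2 2 . .
  . 2 2 2 2 . 0 .
  . 1 2 2 2 0 . .
  . . . 2 2 0 . .
  . . . . . . . .
  . . . . . . . .

Answer: -1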